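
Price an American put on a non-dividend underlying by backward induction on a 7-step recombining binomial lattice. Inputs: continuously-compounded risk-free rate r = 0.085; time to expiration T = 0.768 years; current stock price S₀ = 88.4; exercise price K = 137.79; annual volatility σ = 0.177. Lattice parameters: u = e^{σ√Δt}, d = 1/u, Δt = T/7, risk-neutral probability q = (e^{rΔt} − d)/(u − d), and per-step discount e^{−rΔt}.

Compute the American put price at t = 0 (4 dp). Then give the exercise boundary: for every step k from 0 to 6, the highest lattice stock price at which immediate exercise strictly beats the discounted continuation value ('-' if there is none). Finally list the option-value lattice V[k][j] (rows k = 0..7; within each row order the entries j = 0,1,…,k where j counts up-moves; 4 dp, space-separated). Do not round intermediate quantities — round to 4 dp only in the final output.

Δt=0.10971, u=1.06038, d=0.94306, q=0.56521, disc=e^(-rΔt)=0.99072
k=7 terminal: V=max(K-S,0) → 79.1465 71.8509 63.6476 54.4237 44.0523 32.3907 19.2783 4.5346
k=6: j=0 S=62.1844 intr=75.6056 cont=74.3266 V=75.6056[EX]; j=1 S=69.9206 intr=67.8694 cont=66.5904 V=67.8694[EX]; j=2 S=78.6192 intr=59.1708 cont=57.8918 V=59.1708[EX]; j=3 S=88.4000 intr=49.3900 cont=48.1110 V=49.3900[EX]; j=4 S=99.3976 intr=38.3924 cont=37.1134 V=38.3924[EX]; j=5 S=111.7634 intr=26.0266 cont=24.7476 V=26.0266[EX]; j=6 S=125.6675 intr=12.1225 cont=10.8435 V=12.1225[EX]  S*(6)=125.6675
k=5: j=0 S=65.9391 intr=71.8509 cont=70.5718 V=71.8509[EX]; j=1 S=74.1424 intr=63.6476 cont=62.3685 V=63.6476[EX]; j=2 S=83.3663 intr=54.4237 cont=53.1447 V=54.4237[EX]; j=3 S=93.7377 intr=44.0523 cont=42.7733 V=44.0523[EX]; j=4 S=105.3993 intr=32.3907 cont=31.1117 V=32.3907[EX]; j=5 S=118.5117 intr=19.2783 cont=17.9993 V=19.2783[EX]  S*(5)=118.5117
k=4: j=0 S=69.9206 intr=67.8694 cont=66.5904 V=67.8694[EX]; j=1 S=78.6192 intr=59.1708 cont=57.8918 V=59.1708[EX]; j=2 S=88.4000 intr=49.3900 cont=48.1110 V=49.3900[EX]; j=3 S=99.3976 intr=38.3924 cont=37.1134 V=38.3924[EX]; j=4 S=111.7634 intr=26.0266 cont=24.7476 V=26.0266[EX]  S*(4)=111.7634
k=3: j=0 S=74.1424 intr=63.6476 cont=62.3685 V=63.6476[EX]; j=1 S=83.3663 intr=54.4237 cont=53.1447 V=54.4237[EX]; j=2 S=93.7377 intr=44.0523 cont=42.7733 V=44.0523[EX]; j=3 S=105.3993 intr=32.3907 cont=31.1117 V=32.3907[EX]  S*(3)=105.3993
k=2: j=0 S=78.6192 intr=59.1708 cont=57.8918 V=59.1708[EX]; j=1 S=88.4000 intr=49.3900 cont=48.1110 V=49.3900[EX]; j=2 S=99.3976 intr=38.3924 cont=37.1134 V=38.3924[EX]  S*(2)=99.3976
k=1: j=0 S=83.3663 intr=54.4237 cont=53.1447 V=54.4237[EX]; j=1 S=93.7377 intr=44.0523 cont=42.7733 V=44.0523[EX]  S*(1)=93.7377
k=0: j=0 S=88.4000 intr=49.3900 cont=48.1110 V=49.3900[EX]  S*(0)=88.4000

price = 49.3900
boundary = 88.4000 93.7377 99.3976 105.3993 111.7634 118.5117 125.6675
tree:
49.3900
54.4237 44.0523
59.1708 49.3900 38.3924
63.6476 54.4237 44.0523 32.3907
67.8694 59.1708 49.3900 38.3924 26.0266
71.8509 63.6476 54.4237 44.0523 32.3907 19.2783
75.6056 67.8694 59.1708 49.3900 38.3924 26.0266 12.1225
79.1465 71.8509 63.6476 54.4237 44.0523 32.3907 19.2783 4.5346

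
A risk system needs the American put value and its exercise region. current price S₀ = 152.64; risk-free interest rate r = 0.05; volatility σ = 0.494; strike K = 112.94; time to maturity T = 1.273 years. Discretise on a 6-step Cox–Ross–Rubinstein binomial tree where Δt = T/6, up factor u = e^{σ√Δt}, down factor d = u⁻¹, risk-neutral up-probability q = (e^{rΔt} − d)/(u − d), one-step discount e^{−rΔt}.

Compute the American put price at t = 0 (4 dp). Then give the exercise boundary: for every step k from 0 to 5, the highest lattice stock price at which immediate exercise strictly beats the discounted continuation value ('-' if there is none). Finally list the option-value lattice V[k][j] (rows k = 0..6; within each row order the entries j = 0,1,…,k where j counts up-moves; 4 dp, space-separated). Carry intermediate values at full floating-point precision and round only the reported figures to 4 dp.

Δt=0.21217, u=1.25551, d=0.79649, q=0.46659, disc=e^(-rΔt)=0.98945
k=6 terminal: V=max(K-S,0) → 73.9690 51.5095 16.1064 0.0000 0.0000 0.0000 0.0000
k=5: j=0 S=48.9286 intr=64.0114 cont=62.8196 V=64.0114[EX]; j=1 S=77.1267 intr=35.8133 cont=34.6215 V=35.8133[EX]; j=2 S=121.5758 intr=0.0000 cont=8.5006 V=8.5006[hold]; j=3 S=191.6415 intr=0.0000 cont=0.0000 V=0.0000[hold]; j=4 S=302.0868 intr=0.0000 cont=0.0000 V=0.0000[hold]; j=5 S=476.1832 intr=0.0000 cont=0.0000 V=0.0000[hold]  S*(5)=77.1267
k=4: j=0 S=61.4305 intr=51.5095 cont=50.3178 V=51.5095[EX]; j=1 S=96.8336 intr=16.1064 cont=22.8260 V=22.8260[hold]; j=2 S=152.6400 intr=0.0000 cont=4.4865 V=4.4865[hold]; j=3 S=240.6083 intr=0.0000 cont=0.0000 V=0.0000[hold]; j=4 S=379.2738 intr=0.0000 cont=0.0000 V=0.0000[hold]  S*(4)=61.4305
k=3: j=0 S=77.1267 intr=35.8133 cont=37.7237 V=37.7237[hold]; j=1 S=121.5758 intr=0.0000 cont=14.1183 V=14.1183[hold]; j=2 S=191.6415 intr=0.0000 cont=2.3679 V=2.3679[hold]; j=3 S=302.0868 intr=0.0000 cont=0.0000 V=0.0000[hold]  S*(3)=-
k=2: j=0 S=96.8336 intr=16.1064 cont=26.4278 V=26.4278[hold]; j=1 S=152.6400 intr=0.0000 cont=8.5445 V=8.5445[hold]; j=2 S=240.6083 intr=0.0000 cont=1.2497 V=1.2497[hold]  S*(2)=-
k=1: j=0 S=121.5758 intr=0.0000 cont=17.8928 V=17.8928[hold]; j=1 S=191.6415 intr=0.0000 cont=5.0866 V=5.0866[hold]  S*(1)=-
k=0: j=0 S=152.6400 intr=0.0000 cont=11.7918 V=11.7918[hold]  S*(0)=-

price = 11.7918
boundary = - - - - 61.4305 77.1267
tree:
11.7918
17.8928 5.0866
26.4278 8.5445 1.2497
37.7237 14.1183 2.3679 0.0000
51.5095 22.8260 4.4865 0.0000 0.0000
64.0114 35.8133 8.5006 0.0000 0.0000 0.0000
73.9690 51.5095 16.1064 0.0000 0.0000 0.0000 0.0000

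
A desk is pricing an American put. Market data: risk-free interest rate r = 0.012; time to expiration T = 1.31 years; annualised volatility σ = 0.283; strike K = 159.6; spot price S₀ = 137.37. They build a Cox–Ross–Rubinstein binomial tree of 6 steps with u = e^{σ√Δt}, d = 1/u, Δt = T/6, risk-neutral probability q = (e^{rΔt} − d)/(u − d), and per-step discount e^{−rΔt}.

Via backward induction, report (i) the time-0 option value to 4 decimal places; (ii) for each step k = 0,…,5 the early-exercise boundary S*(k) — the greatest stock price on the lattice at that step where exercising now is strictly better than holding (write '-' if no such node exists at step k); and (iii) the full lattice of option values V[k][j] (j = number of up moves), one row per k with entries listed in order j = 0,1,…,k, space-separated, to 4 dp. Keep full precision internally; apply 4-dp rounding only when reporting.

params: Δt=0.21833 u=1.14138 d=0.87614 q=0.47688 e^(-rΔt)=0.99738
t_6 payoffs: 97.4676 78.6576 54.1530 22.2300 0.0000 0.0000 0.0000
t_5: node(5,0) S=70.9165 payoff=88.6835 vs cont=88.2659 → 88.6835 [stop]  node(5,1) S=92.3858 payoff=67.2142 vs cont=66.7966 → 67.2142 [stop]  node(5,2) S=120.3547 payoff=39.2453 vs cont=38.8277 → 39.2453 [stop]  node(5,3) S=156.7909 payoff=2.8091 vs cont=11.5985 → 11.5985 [wait]  node(5,4) S=204.2578 payoff=0.0000 vs cont=0.0000 → 0.0000 [wait]  node(5,5) S=266.0949 payoff=0.0000 vs cont=0.0000 → 0.0000 [wait]  ⇒ S*(5)=120.3547
t_4: node(4,0) S=80.9424 payoff=78.6576 vs cont=78.2400 → 78.6576 [stop]  node(4,1) S=105.4470 payoff=54.1530 vs cont=53.7354 → 54.1530 [stop]  node(4,2) S=137.3700 payoff=22.2300 vs cont=25.9929 → 25.9929 [wait]  node(4,3) S=178.9574 payoff=0.0000 vs cont=6.0515 → 6.0515 [wait]  node(4,4) S=233.1351 payoff=0.0000 vs cont=0.0000 → 0.0000 [wait]  ⇒ S*(4)=105.4470
t_3: node(3,0) S=92.3858 payoff=67.2142 vs cont=66.7966 → 67.2142 [stop]  node(3,1) S=120.3547 payoff=39.2453 vs cont=40.6175 → 40.6175 [wait]  node(3,2) S=156.7909 payoff=2.8091 vs cont=16.4401 → 16.4401 [wait]  node(3,3) S=204.2578 payoff=0.0000 vs cont=3.1574 → 3.1574 [wait]  ⇒ S*(3)=92.3858
t_2: node(2,0) S=105.4470 payoff=54.1530 vs cont=54.3881 → 54.3881 [wait]  node(2,1) S=137.3700 payoff=22.2300 vs cont=29.0117 → 29.0117 [wait]  node(2,2) S=178.9574 payoff=0.0000 vs cont=10.0794 → 10.0794 [wait]  ⇒ S*(2)=-
t_1: node(1,0) S=120.3547 payoff=39.2453 vs cont=42.1759 → 42.1759 [wait]  node(1,1) S=156.7909 payoff=2.8091 vs cont=19.9310 → 19.9310 [wait]  ⇒ S*(1)=-
t_0: node(0,0) S=137.3700 payoff=22.2300 vs cont=31.4852 → 31.4852 [wait]  ⇒ S*(0)=-

price = 31.4852
boundary = - - - 92.3858 105.4470 120.3547
tree:
31.4852
42.1759 19.9310
54.3881 29.0117 10.0794
67.2142 40.6175 16.4401 3.1574
78.6576 54.1530 25.9929 6.0515 0.0000
88.6835 67.2142 39.2453 11.5985 0.0000 0.0000
97.4676 78.6576 54.1530 22.2300 0.0000 0.0000 0.0000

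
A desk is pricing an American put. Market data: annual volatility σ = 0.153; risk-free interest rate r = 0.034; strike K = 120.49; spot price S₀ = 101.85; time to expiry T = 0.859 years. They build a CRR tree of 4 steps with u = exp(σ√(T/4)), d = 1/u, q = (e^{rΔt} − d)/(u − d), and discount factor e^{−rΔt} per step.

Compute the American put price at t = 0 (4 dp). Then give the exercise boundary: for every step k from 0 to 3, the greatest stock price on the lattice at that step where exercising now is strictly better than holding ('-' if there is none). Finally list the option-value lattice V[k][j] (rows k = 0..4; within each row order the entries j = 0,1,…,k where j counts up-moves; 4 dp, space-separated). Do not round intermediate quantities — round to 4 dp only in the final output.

price = 18.6400
boundary = 101.8500 94.8787 101.8500 109.3335
tree:
18.6400
25.6113 11.7666
32.1054 18.6400 5.9279
38.1551 25.6113 11.1565 1.4450
43.7906 32.1054 18.6400 3.1231 0.0000

Δt=0.21475, u=1.07348, d=0.93155, q=0.53392, disc=e^(-rΔt)=0.99273
k=4 terminal: V=max(K-S,0) → 43.7906 32.1054 18.6400 3.1231 0.0000
k=3: j=0 S=82.3349 intr=38.1551 cont=37.2785 V=38.1551[EX]; j=1 S=94.8787 intr=25.6113 cont=24.7347 V=25.6113[EX]; j=2 S=109.3335 intr=11.1565 cont=10.2799 V=11.1565[EX]; j=3 S=125.9906 intr=0.0000 cont=1.4450 V=1.4450[hold]  S*(3)=109.3335
k=2: j=0 S=88.3846 intr=32.1054 cont=31.2289 V=32.1054[EX]; j=1 S=101.8500 intr=18.6400 cont=17.7634 V=18.6400[EX]; j=2 S=117.3669 intr=3.1231 cont=5.9279 V=5.9279[hold]  S*(2)=101.8500
k=1: j=0 S=94.8787 intr=25.6113 cont=24.7347 V=25.6113[EX]; j=1 S=109.3335 intr=11.1565 cont=11.7666 V=11.7666[hold]  S*(1)=94.8787
k=0: j=0 S=101.8500 intr=18.6400 cont=18.0868 V=18.6400[EX]  S*(0)=101.8500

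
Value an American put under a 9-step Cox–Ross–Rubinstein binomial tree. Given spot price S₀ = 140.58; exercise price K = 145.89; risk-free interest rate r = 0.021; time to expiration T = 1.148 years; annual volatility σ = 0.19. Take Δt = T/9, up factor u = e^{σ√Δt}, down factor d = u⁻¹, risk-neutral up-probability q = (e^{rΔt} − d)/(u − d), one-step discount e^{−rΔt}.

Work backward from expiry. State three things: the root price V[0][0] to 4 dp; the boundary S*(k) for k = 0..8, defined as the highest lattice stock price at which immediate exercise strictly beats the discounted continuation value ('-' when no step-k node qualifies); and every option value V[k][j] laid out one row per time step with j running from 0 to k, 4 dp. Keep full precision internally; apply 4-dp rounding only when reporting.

params: Δt=0.12756 u=1.07021 d=0.93439 q=0.50279 e^(-rΔt)=0.99732
t_9 payoffs: 69.5611 58.4661 45.7584 31.2036 14.5331 0.0000 0.0000 0.0000 0.0000 0.0000
t_8: node(8,0) S=81.6882 payoff=64.2018 vs cont=63.8115 → 64.2018 [stop]  node(8,1) S=93.5622 payoff=52.3278 vs cont=51.9375 → 52.3278 [stop]  node(8,2) S=107.1622 payoff=38.7278 vs cont=38.3376 → 38.7278 [stop]  node(8,3) S=122.7390 payoff=23.1510 vs cont=22.7607 → 23.1510 [stop]  node(8,4) S=140.5800 payoff=5.3100 vs cont=7.2066 → 7.2066 [wait]  node(8,5) S=161.0143 payoff=0.0000 vs cont=0.0000 → 0.0000 [wait]  node(8,6) S=184.4190 payoff=0.0000 vs cont=0.0000 → 0.0000 [wait]  node(8,7) S=211.2256 payoff=0.0000 vs cont=0.0000 → 0.0000 [wait]  node(8,8) S=241.9288 payoff=0.0000 vs cont=0.0000 → 0.0000 [wait]  ⇒ S*(8)=122.7390
t_7: node(7,0) S=87.4239 payoff=58.4661 vs cont=58.0759 → 58.4661 [stop]  node(7,1) S=100.1316 payoff=45.7584 vs cont=45.3682 → 45.7584 [stop]  node(7,2) S=114.6864 payoff=31.2036 vs cont=30.8133 → 31.2036 [stop]  node(7,3) S=131.3569 payoff=14.5331 vs cont=15.0939 → 15.0939 [wait]  node(7,4) S=150.4506 payoff=0.0000 vs cont=3.5736 → 3.5736 [wait]  node(7,5) S=172.3198 payoff=0.0000 vs cont=0.0000 → 0.0000 [wait]  node(7,6) S=197.3677 payoff=0.0000 vs cont=0.0000 → 0.0000 [wait]  node(7,7) S=226.0565 payoff=0.0000 vs cont=0.0000 → 0.0000 [wait]  ⇒ S*(7)=114.6864
t_6: node(6,0) S=93.5622 payoff=52.3278 vs cont=51.9375 → 52.3278 [stop]  node(6,1) S=107.1622 payoff=38.7278 vs cont=38.3376 → 38.7278 [stop]  node(6,2) S=122.7390 payoff=23.1510 vs cont=23.0420 → 23.1510 [stop]  node(6,3) S=140.5800 payoff=5.3100 vs cont=9.2767 → 9.2767 [wait]  node(6,4) S=161.0143 payoff=0.0000 vs cont=1.7721 → 1.7721 [wait]  node(6,5) S=184.4190 payoff=0.0000 vs cont=0.0000 → 0.0000 [wait]  node(6,6) S=211.2256 payoff=0.0000 vs cont=0.0000 → 0.0000 [wait]  ⇒ S*(6)=122.7390
t_5: node(5,0) S=100.1316 payoff=45.7584 vs cont=45.3682 → 45.7584 [stop]  node(5,1) S=114.6864 payoff=31.2036 vs cont=30.8133 → 31.2036 [stop]  node(5,2) S=131.3569 payoff=14.5331 vs cont=16.1319 → 16.1319 [wait]  node(5,3) S=150.4506 payoff=0.0000 vs cont=5.4887 → 5.4887 [wait]  node(5,4) S=172.3198 payoff=0.0000 vs cont=0.8787 → 0.8787 [wait]  node(5,5) S=197.3677 payoff=0.0000 vs cont=0.0000 → 0.0000 [wait]  ⇒ S*(5)=114.6864
t_4: node(4,0) S=107.1622 payoff=38.7278 vs cont=38.3376 → 38.7278 [stop]  node(4,1) S=122.7390 payoff=23.1510 vs cont=23.5625 → 23.5625 [wait]  node(4,2) S=140.5800 payoff=5.3100 vs cont=10.7518 → 10.7518 [wait]  node(4,3) S=161.0143 payoff=0.0000 vs cont=3.1624 → 3.1624 [wait]  node(4,4) S=184.4190 payoff=0.0000 vs cont=0.4358 → 0.4358 [wait]  ⇒ S*(4)=107.1622
t_3: node(3,0) S=114.6864 payoff=31.2036 vs cont=31.0196 → 31.2036 [stop]  node(3,1) S=131.3569 payoff=14.5331 vs cont=17.0756 → 17.0756 [wait]  node(3,2) S=150.4506 payoff=0.0000 vs cont=6.9174 → 6.9174 [wait]  node(3,3) S=172.3198 payoff=0.0000 vs cont=1.7867 → 1.7867 [wait]  ⇒ S*(3)=114.6864
t_2: node(2,0) S=122.7390 payoff=23.1510 vs cont=24.0357 → 24.0357 [wait]  node(2,1) S=140.5800 payoff=5.3100 vs cont=11.9361 → 11.9361 [wait]  node(2,2) S=161.0143 payoff=0.0000 vs cont=4.3261 → 4.3261 [wait]  ⇒ S*(2)=-
t_1: node(1,0) S=131.3569 payoff=14.5331 vs cont=17.9041 → 17.9041 [wait]  node(1,1) S=150.4506 payoff=0.0000 vs cont=8.0882 → 8.0882 [wait]  ⇒ S*(1)=-
t_0: node(0,0) S=140.5800 payoff=5.3100 vs cont=12.9341 → 12.9341 [wait]  ⇒ S*(0)=-

price = 12.9341
boundary = - - - 114.6864 107.1622 114.6864 122.7390 114.6864 122.7390
tree:
12.9341
17.9041 8.0882
24.0357 11.9361 4.3261
31.2036 17.0756 6.9174 1.7867
38.7278 23.5625 10.7518 3.1624 0.4358
45.7584 31.2036 16.1319 5.4887 0.8787 0.0000
52.3278 38.7278 23.1510 9.2767 1.7721 0.0000 0.0000
58.4661 45.7584 31.2036 15.0939 3.5736 0.0000 0.0000 0.0000
64.2018 52.3278 38.7278 23.1510 7.2066 0.0000 0.0000 0.0000 0.0000
69.5611 58.4661 45.7584 31.2036 14.5331 0.0000 0.0000 0.0000 0.0000 0.0000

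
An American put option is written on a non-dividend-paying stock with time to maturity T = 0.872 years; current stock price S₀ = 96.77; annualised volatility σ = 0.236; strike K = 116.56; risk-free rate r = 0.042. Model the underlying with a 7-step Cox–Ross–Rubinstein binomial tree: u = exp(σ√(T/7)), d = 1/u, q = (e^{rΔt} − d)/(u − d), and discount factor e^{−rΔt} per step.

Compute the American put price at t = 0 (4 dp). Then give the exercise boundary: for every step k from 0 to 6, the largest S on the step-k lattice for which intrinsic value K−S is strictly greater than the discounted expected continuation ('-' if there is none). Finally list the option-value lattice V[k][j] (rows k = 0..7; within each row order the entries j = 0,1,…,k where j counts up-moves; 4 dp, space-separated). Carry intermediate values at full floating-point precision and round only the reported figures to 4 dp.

price = 20.6424
boundary = - 89.0361 81.9202 89.0361 96.7700 89.0361 96.7700
tree:
20.6424
27.5239 14.2596
34.6398 20.2100 8.7037
41.1869 27.5239 13.4085 4.2845
47.2108 34.6398 19.7900 7.4307 1.3133
52.7532 41.1869 27.5239 12.4491 2.6978 0.0000
57.8527 47.2108 34.6398 19.7900 5.5419 0.0000 0.0000
62.5446 52.7532 41.1869 27.5239 11.3843 0.0000 0.0000 0.0000

Δt=0.12457, u=1.08686, d=0.92008, q=0.51064, disc=e^(-rΔt)=0.99478
k=7 terminal: V=max(K-S,0) → 62.5446 52.7532 41.1869 27.5239 11.3843 0.0000 0.0000 0.0000
k=6: j=0 S=58.7073 intr=57.8527 cont=57.2444 V=57.8527[EX]; j=1 S=69.3492 intr=47.2108 cont=46.6025 V=47.2108[EX]; j=2 S=81.9202 intr=34.6398 cont=34.0315 V=34.6398[EX]; j=3 S=96.7700 intr=19.7900 cont=19.1818 V=19.7900[EX]; j=4 S=114.3116 intr=2.2484 cont=5.5419 V=5.5419[hold]; j=5 S=135.0329 intr=0.0000 cont=0.0000 V=0.0000[hold]; j=6 S=159.5105 intr=0.0000 cont=0.0000 V=0.0000[hold]  S*(6)=96.7700
k=5: j=0 S=63.8068 intr=52.7532 cont=52.1449 V=52.7532[EX]; j=1 S=75.3731 intr=41.1869 cont=40.5786 V=41.1869[EX]; j=2 S=89.0361 intr=27.5239 cont=26.9157 V=27.5239[EX]; j=3 S=105.1757 intr=11.3843 cont=12.4491 V=12.4491[hold]; j=4 S=124.2410 intr=0.0000 cont=2.6978 V=2.6978[hold]; j=5 S=146.7623 intr=0.0000 cont=0.0000 V=0.0000[hold]  S*(5)=89.0361
k=4: j=0 S=69.3492 intr=47.2108 cont=46.6025 V=47.2108[EX]; j=1 S=81.9202 intr=34.6398 cont=34.0315 V=34.6398[EX]; j=2 S=96.7700 intr=19.7900 cont=19.7226 V=19.7900[EX]; j=3 S=114.3116 intr=2.2484 cont=7.4307 V=7.4307[hold]; j=4 S=135.0329 intr=0.0000 cont=1.3133 V=1.3133[hold]  S*(4)=96.7700
k=3: j=0 S=75.3731 intr=41.1869 cont=40.5786 V=41.1869[EX]; j=1 S=89.0361 intr=27.5239 cont=26.9157 V=27.5239[EX]; j=2 S=105.1757 intr=11.3843 cont=13.4085 V=13.4085[hold]; j=3 S=124.2410 intr=0.0000 cont=4.2845 V=4.2845[hold]  S*(3)=89.0361
k=2: j=0 S=81.9202 intr=34.6398 cont=34.0315 V=34.6398[EX]; j=1 S=96.7700 intr=19.7900 cont=20.2100 V=20.2100[hold]; j=2 S=114.3116 intr=2.2484 cont=8.7037 V=8.7037[hold]  S*(2)=81.9202
k=1: j=0 S=89.0361 intr=27.5239 cont=27.1290 V=27.5239[EX]; j=1 S=105.1757 intr=11.3843 cont=14.2596 V=14.2596[hold]  S*(1)=89.0361
k=0: j=0 S=96.7700 intr=19.7900 cont=20.6424 V=20.6424[hold]  S*(0)=-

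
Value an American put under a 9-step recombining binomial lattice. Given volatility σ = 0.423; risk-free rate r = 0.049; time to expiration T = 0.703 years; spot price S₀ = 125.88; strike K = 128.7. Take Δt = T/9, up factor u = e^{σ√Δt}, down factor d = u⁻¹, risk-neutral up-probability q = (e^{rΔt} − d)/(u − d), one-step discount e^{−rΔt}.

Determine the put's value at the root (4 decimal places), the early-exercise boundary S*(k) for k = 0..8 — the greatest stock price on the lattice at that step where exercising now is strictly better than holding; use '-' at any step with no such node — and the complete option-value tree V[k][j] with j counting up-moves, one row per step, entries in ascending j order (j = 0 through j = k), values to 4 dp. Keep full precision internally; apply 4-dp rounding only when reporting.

price = 17.7386
boundary = - - - - 78.4485 88.2933 78.4485 88.2933 99.3735
tree:
17.7386
24.1061 11.1619
31.8190 16.1603 5.9773
40.6767 22.7264 9.3617 2.4545
50.2515 30.8976 14.2862 4.2409 0.5895
58.9985 40.4067 21.1107 7.2002 1.1527 0.0000
66.7703 50.2515 29.9596 11.9430 2.2541 0.0000 0.0000
73.6755 58.9985 40.4067 19.1758 4.4079 0.0000 0.0000 0.0000
79.8108 66.7703 50.2515 29.3265 8.6197 0.0000 0.0000 0.0000 0.0000
85.2620 73.6755 58.9985 40.4067 16.8557 0.0000 0.0000 0.0000 0.0000 0.0000

Δt=0.07811  u=1.12549  d=0.88850  q=0.48666  discount=0.99618
step 9 (expiry): payoffs max(K−S,0) = 85.2620 73.6755 58.9985 40.4067 16.8557 0.0000 0.0000 0.0000 0.0000 0.0000
step 8: (k=8,j=0): S=48.8892, (K−S)⁺=79.8108, hold=79.3192 ⇒ V=79.8108 exercise | (k=8,j=1): S=61.9297, (K−S)⁺=66.7703, hold=66.2787 ⇒ V=66.7703 exercise | (k=8,j=2): S=78.4485, (K−S)⁺=50.2515, hold=49.7598 ⇒ V=50.2515 exercise | (k=8,j=3): S=99.3735, (K−S)⁺=29.3265, hold=28.8348 ⇒ V=29.3265 exercise | (k=8,j=4): S=125.8800, (K−S)⁺=2.8200, hold=8.6197 ⇒ V=8.6197 continue | (k=8,j=5): S=159.4567, (K−S)⁺=0.0000, hold=0.0000 ⇒ V=0.0000 continue | (k=8,j=6): S=201.9894, (K−S)⁺=0.0000, hold=0.0000 ⇒ V=0.0000 continue | (k=8,j=7): S=255.8672, (K−S)⁺=0.0000, hold=0.0000 ⇒ V=0.0000 continue | (k=8,j=8): S=324.1161, (K−S)⁺=0.0000, hold=0.0000 ⇒ V=0.0000 continue  boundary S*=99.3735
step 7: (k=7,j=0): S=55.0245, (K−S)⁺=73.6755, hold=73.1839 ⇒ V=73.6755 exercise | (k=7,j=1): S=69.7015, (K−S)⁺=58.9985, hold=58.5069 ⇒ V=58.9985 exercise | (k=7,j=2): S=88.2933, (K−S)⁺=40.4067, hold=39.9150 ⇒ V=40.4067 exercise | (k=7,j=3): S=111.8443, (K−S)⁺=16.8557, hold=19.1758 ⇒ V=19.1758 continue | (k=7,j=4): S=141.6771, (K−S)⁺=0.0000, hold=4.4079 ⇒ V=4.4079 continue | (k=7,j=5): S=179.4674, (K−S)⁺=0.0000, hold=0.0000 ⇒ V=0.0000 continue | (k=7,j=6): S=227.3378, (K−S)⁺=0.0000, hold=0.0000 ⇒ V=0.0000 continue | (k=7,j=7): S=287.9769, (K−S)⁺=0.0000, hold=0.0000 ⇒ V=0.0000 continue  boundary S*=88.2933
step 6: (k=6,j=0): S=61.9297, (K−S)⁺=66.7703, hold=66.2787 ⇒ V=66.7703 exercise | (k=6,j=1): S=78.4485, (K−S)⁺=50.2515, hold=49.7598 ⇒ V=50.2515 exercise | (k=6,j=2): S=99.3735, (K−S)⁺=29.3265, hold=29.9596 ⇒ V=29.9596 continue | (k=6,j=3): S=125.8800, (K−S)⁺=2.8200, hold=11.9430 ⇒ V=11.9430 continue | (k=6,j=4): S=159.4567, (K−S)⁺=0.0000, hold=2.2541 ⇒ V=2.2541 continue | (k=6,j=5): S=201.9894, (K−S)⁺=0.0000, hold=0.0000 ⇒ V=0.0000 continue | (k=6,j=6): S=255.8672, (K−S)⁺=0.0000, hold=0.0000 ⇒ V=0.0000 continue  boundary S*=78.4485
step 5: (k=5,j=0): S=69.7015, (K−S)⁺=58.9985, hold=58.5069 ⇒ V=58.9985 exercise | (k=5,j=1): S=88.2933, (K−S)⁺=40.4067, hold=40.2220 ⇒ V=40.4067 exercise | (k=5,j=2): S=111.8443, (K−S)⁺=16.8557, hold=21.1107 ⇒ V=21.1107 continue | (k=5,j=3): S=141.6771, (K−S)⁺=0.0000, hold=7.2002 ⇒ V=7.2002 continue | (k=5,j=4): S=179.4674, (K−S)⁺=0.0000, hold=1.1527 ⇒ V=1.1527 continue | (k=5,j=5): S=227.3378, (K−S)⁺=0.0000, hold=0.0000 ⇒ V=0.0000 continue  boundary S*=88.2933
step 4: (k=4,j=0): S=78.4485, (K−S)⁺=50.2515, hold=49.7598 ⇒ V=50.2515 exercise | (k=4,j=1): S=99.3735, (K−S)⁺=29.3265, hold=30.8976 ⇒ V=30.8976 continue | (k=4,j=2): S=125.8800, (K−S)⁺=2.8200, hold=14.2862 ⇒ V=14.2862 continue | (k=4,j=3): S=159.4567, (K−S)⁺=0.0000, hold=4.2409 ⇒ V=4.2409 continue | (k=4,j=4): S=201.9894, (K−S)⁺=0.0000, hold=0.5895 ⇒ V=0.5895 continue  boundary S*=78.4485
step 3: (k=3,j=0): S=88.2933, (K−S)⁺=40.4067, hold=40.6767 ⇒ V=40.6767 continue | (k=3,j=1): S=111.8443, (K−S)⁺=16.8557, hold=22.7264 ⇒ V=22.7264 continue | (k=3,j=2): S=141.6771, (K−S)⁺=0.0000, hold=9.3617 ⇒ V=9.3617 continue | (k=3,j=3): S=179.4674, (K−S)⁺=0.0000, hold=2.4545 ⇒ V=2.4545 continue  boundary S*=-
step 2: (k=2,j=0): S=99.3735, (K−S)⁺=29.3265, hold=31.8190 ⇒ V=31.8190 continue | (k=2,j=1): S=125.8800, (K−S)⁺=2.8200, hold=16.1603 ⇒ V=16.1603 continue | (k=2,j=2): S=159.4567, (K−S)⁺=0.0000, hold=5.9773 ⇒ V=5.9773 continue  boundary S*=-
step 1: (k=1,j=0): S=111.8443, (K−S)⁺=16.8557, hold=24.1061 ⇒ V=24.1061 continue | (k=1,j=1): S=141.6771, (K−S)⁺=0.0000, hold=11.1619 ⇒ V=11.1619 continue  boundary S*=-
step 0: (k=0,j=0): S=125.8800, (K−S)⁺=2.8200, hold=17.7386 ⇒ V=17.7386 continue  boundary S*=-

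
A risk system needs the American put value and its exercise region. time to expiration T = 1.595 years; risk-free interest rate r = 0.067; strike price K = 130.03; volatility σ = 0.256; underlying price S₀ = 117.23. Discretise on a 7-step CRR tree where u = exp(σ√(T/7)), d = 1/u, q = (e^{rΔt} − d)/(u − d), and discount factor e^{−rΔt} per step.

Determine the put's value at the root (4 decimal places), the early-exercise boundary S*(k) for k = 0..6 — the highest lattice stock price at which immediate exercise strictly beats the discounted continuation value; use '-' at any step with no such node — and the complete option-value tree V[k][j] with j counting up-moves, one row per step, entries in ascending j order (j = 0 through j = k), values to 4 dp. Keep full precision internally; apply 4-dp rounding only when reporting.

price = 17.3446
boundary = - 103.7452 91.8115 103.7452 91.8115 103.7452 117.2300
tree:
17.3446
26.2848 9.9898
38.2185 16.5242 4.5366
48.7794 26.2848 8.4248 1.2511
58.1256 38.2185 15.1986 2.7160 0.0000
66.3967 48.7794 26.2848 5.8962 0.0000 0.0000
73.7163 58.1256 38.2185 12.8000 0.0000 0.0000 0.0000
80.1940 66.3967 48.7794 26.2848 0.0000 0.0000 0.0000 0.0000

Δt=0.22786, u=1.12998, d=0.88497, q=0.53228, disc=e^(-rΔt)=0.98485
k=7 terminal: V=max(K-S,0) → 80.1940 66.3967 48.7794 26.2848 0.0000 0.0000 0.0000 0.0000
k=6: j=0 S=56.3137 intr=73.7163 cont=71.7463 V=73.7163[EX]; j=1 S=71.9044 intr=58.1256 cont=56.1556 V=58.1256[EX]; j=2 S=91.8115 intr=38.2185 cont=36.2485 V=38.2185[EX]; j=3 S=117.2300 intr=12.8000 cont=12.1078 V=12.8000[EX]; j=4 S=149.6857 intr=0.0000 cont=0.0000 V=0.0000[hold]; j=5 S=191.1270 intr=0.0000 cont=0.0000 V=0.0000[hold]; j=6 S=244.0414 intr=0.0000 cont=0.0000 V=0.0000[hold]  S*(6)=117.2300
k=5: j=0 S=63.6333 intr=66.3967 cont=64.4266 V=66.3967[EX]; j=1 S=81.2506 intr=48.7794 cont=46.8094 V=48.7794[EX]; j=2 S=103.7452 intr=26.2848 cont=24.3148 V=26.2848[EX]; j=3 S=132.4676 intr=0.0000 cont=5.8962 V=5.8962[hold]; j=4 S=169.1419 intr=0.0000 cont=0.0000 V=0.0000[hold]; j=5 S=215.9697 intr=0.0000 cont=0.0000 V=0.0000[hold]  S*(5)=103.7452
k=4: j=0 S=71.9044 intr=58.1256 cont=56.1556 V=58.1256[EX]; j=1 S=91.8115 intr=38.2185 cont=36.2485 V=38.2185[EX]; j=2 S=117.2300 intr=12.8000 cont=15.1986 V=15.1986[hold]; j=3 S=149.6857 intr=0.0000 cont=2.7160 V=2.7160[hold]; j=4 S=191.1270 intr=0.0000 cont=0.0000 V=0.0000[hold]  S*(4)=91.8115
k=3: j=0 S=81.2506 intr=48.7794 cont=46.8094 V=48.7794[EX]; j=1 S=103.7452 intr=26.2848 cont=25.5722 V=26.2848[EX]; j=2 S=132.4676 intr=0.0000 cont=8.4248 V=8.4248[hold]; j=3 S=169.1419 intr=0.0000 cont=1.2511 V=1.2511[hold]  S*(3)=103.7452
k=2: j=0 S=91.8115 intr=38.2185 cont=36.2485 V=38.2185[EX]; j=1 S=117.2300 intr=12.8000 cont=16.5242 V=16.5242[hold]; j=2 S=149.6857 intr=0.0000 cont=4.5366 V=4.5366[hold]  S*(2)=91.8115
k=1: j=0 S=103.7452 intr=26.2848 cont=26.2670 V=26.2848[EX]; j=1 S=132.4676 intr=0.0000 cont=9.9898 V=9.9898[hold]  S*(1)=103.7452
k=0: j=0 S=117.2300 intr=12.8000 cont=17.3446 V=17.3446[hold]  S*(0)=-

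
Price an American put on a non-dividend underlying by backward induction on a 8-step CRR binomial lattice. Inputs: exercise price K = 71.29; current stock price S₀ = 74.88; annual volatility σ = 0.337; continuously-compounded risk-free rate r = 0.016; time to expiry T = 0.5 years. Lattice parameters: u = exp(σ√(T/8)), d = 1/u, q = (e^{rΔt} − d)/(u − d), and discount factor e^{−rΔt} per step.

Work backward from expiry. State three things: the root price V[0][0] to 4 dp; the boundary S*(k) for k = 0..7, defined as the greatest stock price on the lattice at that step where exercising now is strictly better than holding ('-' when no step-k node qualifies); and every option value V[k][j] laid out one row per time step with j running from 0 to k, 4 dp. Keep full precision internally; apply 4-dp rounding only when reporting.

params: Δt=0.06250 u=1.08790 d=0.91920 q=0.48488 e^(-rΔt)=0.99900
t_8 payoffs: 33.1262 26.1221 17.8325 8.0215 0.0000 0.0000 0.0000 0.0000 0.0000
t_7: node(7,0) S=41.5184 payoff=29.7716 vs cont=29.7003 → 29.7716 [stop]  node(7,1) S=49.1382 payoff=22.1518 vs cont=22.0805 → 22.1518 [stop]  node(7,2) S=58.1565 payoff=13.1335 vs cont=13.0623 → 13.1335 [stop]  node(7,3) S=68.8298 payoff=2.4602 vs cont=4.1279 → 4.1279 [wait]  node(7,4) S=81.4620 payoff=0.0000 vs cont=0.0000 → 0.0000 [wait]  node(7,5) S=96.4126 payoff=0.0000 vs cont=0.0000 → 0.0000 [wait]  node(7,6) S=114.1070 payoff=0.0000 vs cont=0.0000 → 0.0000 [wait]  node(7,7) S=135.0489 payoff=0.0000 vs cont=0.0000 → 0.0000 [wait]  ⇒ S*(7)=58.1565
t_6: node(6,0) S=45.1679 payoff=26.1221 vs cont=26.0508 → 26.1221 [stop]  node(6,1) S=53.4575 payoff=17.8325 vs cont=17.7613 → 17.8325 [stop]  node(6,2) S=63.2685 payoff=8.0215 vs cont=8.7581 → 8.7581 [wait]  node(6,3) S=74.8800 payoff=0.0000 vs cont=2.1242 → 2.1242 [wait]  node(6,4) S=88.6226 payoff=0.0000 vs cont=0.0000 → 0.0000 [wait]  node(6,5) S=104.8873 payoff=0.0000 vs cont=0.0000 → 0.0000 [wait]  node(6,6) S=124.1371 payoff=0.0000 vs cont=0.0000 → 0.0000 [wait]  ⇒ S*(6)=53.4575
t_5: node(5,0) S=49.1382 payoff=22.1518 vs cont=22.0805 → 22.1518 [stop]  node(5,1) S=58.1565 payoff=13.1335 vs cont=13.4191 → 13.4191 [wait]  node(5,2) S=68.8298 payoff=2.4602 vs cont=5.5360 → 5.5360 [wait]  node(5,3) S=81.4620 payoff=0.0000 vs cont=1.0931 → 1.0931 [wait]  node(5,4) S=96.4126 payoff=0.0000 vs cont=0.0000 → 0.0000 [wait]  node(5,5) S=114.1070 payoff=0.0000 vs cont=0.0000 → 0.0000 [wait]  ⇒ S*(5)=49.1382
t_4: node(4,0) S=53.4575 payoff=17.8325 vs cont=17.8996 → 17.8996 [wait]  node(4,1) S=63.2685 payoff=8.0215 vs cont=9.5871 → 9.5871 [wait]  node(4,2) S=74.8800 payoff=0.0000 vs cont=3.3783 → 3.3783 [wait]  node(4,3) S=88.6226 payoff=0.0000 vs cont=0.5625 → 0.5625 [wait]  node(4,4) S=104.8873 payoff=0.0000 vs cont=0.0000 → 0.0000 [wait]  ⇒ S*(4)=-
t_3: node(3,0) S=58.1565 payoff=13.1335 vs cont=13.8552 → 13.8552 [wait]  node(3,1) S=68.8298 payoff=2.4602 vs cont=6.5700 → 6.5700 [wait]  node(3,2) S=81.4620 payoff=0.0000 vs cont=2.0110 → 2.0110 [wait]  node(3,3) S=96.4126 payoff=0.0000 vs cont=0.2895 → 0.2895 [wait]  ⇒ S*(3)=-
t_2: node(2,0) S=63.2685 payoff=8.0215 vs cont=10.3124 → 10.3124 [wait]  node(2,1) S=74.8800 payoff=0.0000 vs cont=4.3551 → 4.3551 [wait]  node(2,2) S=88.6226 payoff=0.0000 vs cont=1.1751 → 1.1751 [wait]  ⇒ S*(2)=-
t_1: node(1,0) S=68.8298 payoff=2.4602 vs cont=7.4164 → 7.4164 [wait]  node(1,1) S=81.4620 payoff=0.0000 vs cont=2.8104 → 2.8104 [wait]  ⇒ S*(1)=-
t_0: node(0,0) S=74.8800 payoff=0.0000 vs cont=5.1778 → 5.1778 [wait]  ⇒ S*(0)=-

price = 5.1778
boundary = - - - - - 49.1382 53.4575 58.1565
tree:
5.1778
7.4164 2.8104
10.3124 4.3551 1.1751
13.8552 6.5700 2.0110 0.2895
17.8996 9.5871 3.3783 0.5625 0.0000
22.1518 13.4191 5.5360 1.0931 0.0000 0.0000
26.1221 17.8325 8.7581 2.1242 0.0000 0.0000 0.0000
29.7716 22.1518 13.1335 4.1279 0.0000 0.0000 0.0000 0.0000
33.1262 26.1221 17.8325 8.0215 0.0000 0.0000 0.0000 0.0000 0.0000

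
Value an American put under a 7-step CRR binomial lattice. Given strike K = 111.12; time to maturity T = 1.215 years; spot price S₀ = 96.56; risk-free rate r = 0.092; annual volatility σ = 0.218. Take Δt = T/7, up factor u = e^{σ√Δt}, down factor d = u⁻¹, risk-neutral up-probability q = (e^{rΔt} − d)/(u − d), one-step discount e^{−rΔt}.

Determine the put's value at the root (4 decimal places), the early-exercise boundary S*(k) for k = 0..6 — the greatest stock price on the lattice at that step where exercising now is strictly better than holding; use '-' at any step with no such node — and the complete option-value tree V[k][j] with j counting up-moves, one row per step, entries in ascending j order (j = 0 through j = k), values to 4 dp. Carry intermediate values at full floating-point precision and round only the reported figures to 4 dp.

params: Δt=0.17357 u=1.09508 d=0.91318 q=0.56580 e^(-rΔt)=0.98416
t_7 payoffs: 59.9883 49.8034 37.5898 22.9434 5.3795 0.0000 0.0000 0.0000
t_6: node(6,0) S=55.9930 payoff=55.1270 vs cont=53.3667 → 55.1270 [stop]  node(6,1) S=67.1462 payoff=43.9738 vs cont=42.2134 → 43.9738 [stop]  node(6,2) S=80.5211 payoff=30.5989 vs cont=28.8386 → 30.5989 [stop]  node(6,3) S=96.5600 payoff=14.5600 vs cont=12.7997 → 14.5600 [stop]  node(6,4) S=115.7937 payoff=0.0000 vs cont=2.2988 → 2.2988 [wait]  node(6,5) S=138.8586 payoff=0.0000 vs cont=0.0000 → 0.0000 [wait]  node(6,6) S=166.5178 payoff=0.0000 vs cont=0.0000 → 0.0000 [wait]  ⇒ S*(6)=96.5600
t_5: node(5,0) S=61.3166 payoff=49.8034 vs cont=48.0431 → 49.8034 [stop]  node(5,1) S=73.5302 payoff=37.5898 vs cont=35.8295 → 37.5898 [stop]  node(5,2) S=88.1766 payoff=22.9434 vs cont=21.1831 → 22.9434 [stop]  node(5,3) S=105.7405 payoff=5.3795 vs cont=7.5018 → 7.5018 [wait]  node(5,4) S=126.8028 payoff=0.0000 vs cont=0.9823 → 0.9823 [wait]  node(5,5) S=152.0606 payoff=0.0000 vs cont=0.0000 → 0.0000 [wait]  ⇒ S*(5)=88.1766
t_4: node(4,0) S=67.1462 payoff=43.9738 vs cont=42.2134 → 43.9738 [stop]  node(4,1) S=80.5211 payoff=30.5989 vs cont=28.8386 → 30.5989 [stop]  node(4,2) S=96.5600 payoff=14.5600 vs cont=13.9814 → 14.5600 [stop]  node(4,3) S=115.7937 payoff=0.0000 vs cont=3.7526 → 3.7526 [wait]  node(4,4) S=138.8586 payoff=0.0000 vs cont=0.4198 → 0.4198 [wait]  ⇒ S*(4)=96.5600
t_3: node(3,0) S=73.5302 payoff=37.5898 vs cont=35.8295 → 37.5898 [stop]  node(3,1) S=88.1766 payoff=22.9434 vs cont=21.1831 → 22.9434 [stop]  node(3,2) S=105.7405 payoff=5.3795 vs cont=8.3114 → 8.3114 [wait]  node(3,3) S=126.8028 payoff=0.0000 vs cont=1.8373 → 1.8373 [wait]  ⇒ S*(3)=88.1766
t_2: node(2,0) S=80.5211 payoff=30.5989 vs cont=28.8386 → 30.5989 [stop]  node(2,1) S=96.5600 payoff=14.5600 vs cont=14.4322 → 14.5600 [stop]  node(2,2) S=115.7937 payoff=0.0000 vs cont=4.5747 → 4.5747 [wait]  ⇒ S*(2)=96.5600
t_1: node(1,0) S=88.1766 payoff=22.9434 vs cont=21.1831 → 22.9434 [stop]  node(1,1) S=105.7405 payoff=5.3795 vs cont=8.7691 → 8.7691 [wait]  ⇒ S*(1)=88.1766
t_0: node(0,0) S=96.5600 payoff=14.5600 vs cont=14.6871 → 14.6871 [wait]  ⇒ S*(0)=-

price = 14.6871
boundary = - 88.1766 96.5600 88.1766 96.5600 88.1766 96.5600
tree:
14.6871
22.9434 8.7691
30.5989 14.5600 4.5747
37.5898 22.9434 8.3114 1.8373
43.9738 30.5989 14.5600 3.7526 0.4198
49.8034 37.5898 22.9434 7.5018 0.9823 0.0000
55.1270 43.9738 30.5989 14.5600 2.2988 0.0000 0.0000
59.9883 49.8034 37.5898 22.9434 5.3795 0.0000 0.0000 0.0000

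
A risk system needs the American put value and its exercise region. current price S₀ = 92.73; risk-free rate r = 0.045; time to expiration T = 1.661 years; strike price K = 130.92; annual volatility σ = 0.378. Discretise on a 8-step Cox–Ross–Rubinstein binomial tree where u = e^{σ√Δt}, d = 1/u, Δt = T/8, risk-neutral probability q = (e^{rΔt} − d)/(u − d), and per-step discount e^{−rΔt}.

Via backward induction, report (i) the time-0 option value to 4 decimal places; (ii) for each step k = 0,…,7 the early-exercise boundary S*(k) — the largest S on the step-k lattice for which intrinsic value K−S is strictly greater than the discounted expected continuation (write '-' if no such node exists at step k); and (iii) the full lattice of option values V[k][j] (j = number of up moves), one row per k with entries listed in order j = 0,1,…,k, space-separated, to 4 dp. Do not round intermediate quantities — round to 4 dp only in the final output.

price = 41.0181
boundary = - 78.0581 65.7076 78.0581 65.7076 78.0581 92.7300 110.1597
tree:
41.0181
52.8619 29.1946
65.2124 40.0240 18.2226
75.6088 52.8619 27.1222 9.0942
84.3603 65.2124 38.8200 15.1849 2.7812
91.7271 75.6088 52.8619 24.6120 5.4355 0.0073
97.9282 84.3603 65.2124 38.1900 10.6227 0.0142 0.0000
103.1483 91.7271 75.6088 52.8619 20.7603 0.0278 0.0000 0.0000
107.5424 97.9282 84.3603 65.2124 38.1900 0.0545 0.0000 0.0000 0.0000

Δt=0.20763, u=1.18796, d=0.84178, q=0.48416, disc=e^(-rΔt)=0.99070
k=8 terminal: V=max(K-S,0) → 107.5424 97.9282 84.3603 65.2124 38.1900 0.0545 0.0000 0.0000 0.0000
k=7: j=0 S=27.7717 intr=103.1483 cont=101.9308 V=103.1483[EX]; j=1 S=39.1929 intr=91.7271 cont=90.5095 V=91.7271[EX]; j=2 S=55.3112 intr=75.6088 cont=74.3913 V=75.6088[EX]; j=3 S=78.0581 intr=52.8619 cont=51.6444 V=52.8619[EX]; j=4 S=110.1597 intr=20.7603 cont=19.5428 V=20.7603[EX]; j=5 S=155.4632 intr=0.0000 cont=0.0278 V=0.0278[hold]; j=6 S=219.3980 intr=0.0000 cont=0.0000 V=0.0000[hold]; j=7 S=309.6261 intr=0.0000 cont=0.0000 V=0.0000[hold]  S*(7)=110.1597
k=6: j=0 S=32.9918 intr=97.9282 cont=96.7107 V=97.9282[EX]; j=1 S=46.5597 intr=84.3603 cont=83.1428 V=84.3603[EX]; j=2 S=65.7076 intr=65.2124 cont=63.9949 V=65.2124[EX]; j=3 S=92.7300 intr=38.1900 cont=36.9725 V=38.1900[EX]; j=4 S=130.8655 intr=0.0545 cont=10.6227 V=10.6227[hold]; j=5 S=184.6844 intr=0.0000 cont=0.0142 V=0.0142[hold]; j=6 S=260.6364 intr=0.0000 cont=0.0000 V=0.0000[hold]  S*(6)=92.7300
k=5: j=0 S=39.1929 intr=91.7271 cont=90.5095 V=91.7271[EX]; j=1 S=55.3112 intr=75.6088 cont=74.3913 V=75.6088[EX]; j=2 S=78.0581 intr=52.8619 cont=51.6444 V=52.8619[EX]; j=3 S=110.1597 intr=20.7603 cont=24.6120 V=24.6120[hold]; j=4 S=155.4632 intr=0.0000 cont=5.4355 V=5.4355[hold]; j=5 S=219.3980 intr=0.0000 cont=0.0073 V=0.0073[hold]  S*(5)=78.0581
k=4: j=0 S=46.5597 intr=84.3603 cont=83.1428 V=84.3603[EX]; j=1 S=65.7076 intr=65.2124 cont=63.9949 V=65.2124[EX]; j=2 S=92.7300 intr=38.1900 cont=38.8200 V=38.8200[hold]; j=3 S=130.8655 intr=0.0545 cont=15.1849 V=15.1849[hold]; j=4 S=184.6844 intr=0.0000 cont=2.7812 V=2.7812[hold]  S*(4)=65.7076
k=3: j=0 S=55.3112 intr=75.6088 cont=74.3913 V=75.6088[EX]; j=1 S=78.0581 intr=52.8619 cont=51.9466 V=52.8619[EX]; j=2 S=110.1597 intr=20.7603 cont=27.1222 V=27.1222[hold]; j=3 S=155.4632 intr=0.0000 cont=9.0942 V=9.0942[hold]  S*(3)=78.0581
k=2: j=0 S=65.7076 intr=65.2124 cont=63.9949 V=65.2124[EX]; j=1 S=92.7300 intr=38.1900 cont=40.0240 V=40.0240[hold]; j=2 S=130.8655 intr=0.0545 cont=18.2226 V=18.2226[hold]  S*(2)=65.7076
k=1: j=0 S=78.0581 intr=52.8619 cont=52.5241 V=52.8619[EX]; j=1 S=110.1597 intr=20.7603 cont=29.1946 V=29.1946[hold]  S*(1)=78.0581
k=0: j=0 S=92.7300 intr=38.1900 cont=41.0181 V=41.0181[hold]  S*(0)=-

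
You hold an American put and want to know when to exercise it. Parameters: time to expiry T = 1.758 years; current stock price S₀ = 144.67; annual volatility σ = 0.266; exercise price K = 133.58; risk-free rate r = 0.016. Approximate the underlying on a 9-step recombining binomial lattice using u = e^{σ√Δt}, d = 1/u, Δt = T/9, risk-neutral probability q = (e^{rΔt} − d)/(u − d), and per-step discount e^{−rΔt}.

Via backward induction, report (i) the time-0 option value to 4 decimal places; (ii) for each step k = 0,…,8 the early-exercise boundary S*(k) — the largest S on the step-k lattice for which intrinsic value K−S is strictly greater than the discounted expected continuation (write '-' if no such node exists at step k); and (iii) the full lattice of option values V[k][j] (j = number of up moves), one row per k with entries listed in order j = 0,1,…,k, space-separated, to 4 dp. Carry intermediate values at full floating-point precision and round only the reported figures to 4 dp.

Δt=0.19533  u=1.12475  d=0.88908  q=0.48393  discount=0.99688
step 9 (expiry): payoffs max(K−S,0) = 83.3612 70.0498 53.2100 31.9065 4.9561 0.0000 0.0000 0.0000 0.0000 0.0000
step 8: (k=8,j=0): S=56.4838, (K−S)⁺=77.0962, hold=76.6794 ⇒ V=77.0962 exercise | (k=8,j=1): S=71.4558, (K−S)⁺=62.1242, hold=61.7074 ⇒ V=62.1242 exercise | (k=8,j=2): S=90.3964, (K−S)⁺=43.1836, hold=42.7668 ⇒ V=43.1836 exercise | (k=8,j=3): S=114.3575, (K−S)⁺=19.2225, hold=18.8056 ⇒ V=19.2225 exercise | (k=8,j=4): S=144.6700, (K−S)⁺=0.0000, hold=2.5497 ⇒ V=2.5497 continue | (k=8,j=5): S=183.0173, (K−S)⁺=0.0000, hold=0.0000 ⇒ V=0.0000 continue | (k=8,j=6): S=231.5293, (K−S)⁺=0.0000, hold=0.0000 ⇒ V=0.0000 continue | (k=8,j=7): S=292.9002, (K−S)⁺=0.0000, hold=0.0000 ⇒ V=0.0000 continue | (k=8,j=8): S=370.5385, (K−S)⁺=0.0000, hold=0.0000 ⇒ V=0.0000 continue  boundary S*=114.3575
step 7: (k=7,j=0): S=63.5302, (K−S)⁺=70.0498, hold=69.6329 ⇒ V=70.0498 exercise | (k=7,j=1): S=80.3700, (K−S)⁺=53.2100, hold=52.7931 ⇒ V=53.2100 exercise | (k=7,j=2): S=101.6735, (K−S)⁺=31.9065, hold=31.4896 ⇒ V=31.9065 exercise | (k=7,j=3): S=128.6239, (K−S)⁺=4.9561, hold=11.1193 ⇒ V=11.1193 continue | (k=7,j=4): S=162.7179, (K−S)⁺=0.0000, hold=1.3118 ⇒ V=1.3118 continue | (k=7,j=5): S=205.8491, (K−S)⁺=0.0000, hold=0.0000 ⇒ V=0.0000 continue | (k=7,j=6): S=260.4131, (K−S)⁺=0.0000, hold=0.0000 ⇒ V=0.0000 continue | (k=7,j=7): S=329.4401, (K−S)⁺=0.0000, hold=0.0000 ⇒ V=0.0000 continue  boundary S*=101.6735
step 6: (k=6,j=0): S=71.4558, (K−S)⁺=62.1242, hold=61.7074 ⇒ V=62.1242 exercise | (k=6,j=1): S=90.3964, (K−S)⁺=43.1836, hold=42.7668 ⇒ V=43.1836 exercise | (k=6,j=2): S=114.3575, (K−S)⁺=19.2225, hold=21.7789 ⇒ V=21.7789 continue | (k=6,j=3): S=144.6700, (K−S)⁺=0.0000, hold=6.3533 ⇒ V=6.3533 continue | (k=6,j=4): S=183.0173, (K−S)⁺=0.0000, hold=0.6748 ⇒ V=0.6748 continue | (k=6,j=5): S=231.5293, (K−S)⁺=0.0000, hold=0.0000 ⇒ V=0.0000 continue | (k=6,j=6): S=292.9002, (K−S)⁺=0.0000, hold=0.0000 ⇒ V=0.0000 continue  boundary S*=90.3964
step 5: (k=5,j=0): S=80.3700, (K−S)⁺=53.2100, hold=52.7931 ⇒ V=53.2100 exercise | (k=5,j=1): S=101.6735, (K−S)⁺=31.9065, hold=32.7229 ⇒ V=32.7229 continue | (k=5,j=2): S=128.6239, (K−S)⁺=4.9561, hold=14.2694 ⇒ V=14.2694 continue | (k=5,j=3): S=162.7179, (K−S)⁺=0.0000, hold=3.5941 ⇒ V=3.5941 continue | (k=5,j=4): S=205.8491, (K−S)⁺=0.0000, hold=0.3472 ⇒ V=0.3472 continue | (k=5,j=5): S=260.4131, (K−S)⁺=0.0000, hold=0.0000 ⇒ V=0.0000 continue  boundary S*=80.3700
step 4: (k=4,j=0): S=90.3964, (K−S)⁺=43.1836, hold=43.1606 ⇒ V=43.1836 exercise | (k=4,j=1): S=114.3575, (K−S)⁺=19.2225, hold=23.7185 ⇒ V=23.7185 continue | (k=4,j=2): S=144.6700, (K−S)⁺=0.0000, hold=9.0749 ⇒ V=9.0749 continue | (k=4,j=3): S=183.0173, (K−S)⁺=0.0000, hold=2.0165 ⇒ V=2.0165 continue | (k=4,j=4): S=231.5293, (K−S)⁺=0.0000, hold=0.1786 ⇒ V=0.1786 continue  boundary S*=90.3964
step 3: (k=3,j=0): S=101.6735, (K−S)⁺=31.9065, hold=33.6586 ⇒ V=33.6586 continue | (k=3,j=1): S=128.6239, (K−S)⁺=4.9561, hold=16.5802 ⇒ V=16.5802 continue | (k=3,j=2): S=162.7179, (K−S)⁺=0.0000, hold=5.6415 ⇒ V=5.6415 continue | (k=3,j=3): S=205.8491, (K−S)⁺=0.0000, hold=1.1236 ⇒ V=1.1236 continue  boundary S*=-
step 2: (k=2,j=0): S=114.3575, (K−S)⁺=19.2225, hold=25.3147 ⇒ V=25.3147 continue | (k=2,j=1): S=144.6700, (K−S)⁺=0.0000, hold=11.2515 ⇒ V=11.2515 continue | (k=2,j=2): S=183.0173, (K−S)⁺=0.0000, hold=3.4444 ⇒ V=3.4444 continue  boundary S*=-
step 1: (k=1,j=0): S=128.6239, (K−S)⁺=4.9561, hold=18.4514 ⇒ V=18.4514 continue | (k=1,j=1): S=162.7179, (K−S)⁺=0.0000, hold=7.4501 ⇒ V=7.4501 continue  boundary S*=-
step 0: (k=0,j=0): S=144.6700, (K−S)⁺=0.0000, hold=13.0866 ⇒ V=13.0866 continue  boundary S*=-

price = 13.0866
boundary = - - - - 90.3964 80.3700 90.3964 101.6735 114.3575
tree:
13.0866
18.4514 7.4501
25.3147 11.2515 3.4444
33.6586 16.5802 5.6415 1.1236
43.1836 23.7185 9.0749 2.0165 0.1786
53.2100 32.7229 14.2694 3.5941 0.3472 0.0000
62.1242 43.1836 21.7789 6.3533 0.6748 0.0000 0.0000
70.0498 53.2100 31.9065 11.1193 1.3118 0.0000 0.0000 0.0000
77.0962 62.1242 43.1836 19.2225 2.5497 0.0000 0.0000 0.0000 0.0000
83.3612 70.0498 53.2100 31.9065 4.9561 0.0000 0.0000 0.0000 0.0000 0.0000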